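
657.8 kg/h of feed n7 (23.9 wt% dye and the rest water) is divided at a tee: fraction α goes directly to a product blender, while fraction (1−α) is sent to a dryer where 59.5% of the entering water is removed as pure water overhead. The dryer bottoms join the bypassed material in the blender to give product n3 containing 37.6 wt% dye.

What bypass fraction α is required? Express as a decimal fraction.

All 657.8×0.239 = 157.21 kg/h of dye reaches n3, so n3 = 157.21/0.376 = 418.12 kg/h and vapour = 239.68 kg/h.
The evaporator receives (1−α)·657.8 of feed at 0.761 water and removes 0.595 of that water:
0.595×0.761×(1−α)×657.8 = 239.68
(1−α) = 239.68/297.85 = 0.8047;  α = 0.1953.

0.195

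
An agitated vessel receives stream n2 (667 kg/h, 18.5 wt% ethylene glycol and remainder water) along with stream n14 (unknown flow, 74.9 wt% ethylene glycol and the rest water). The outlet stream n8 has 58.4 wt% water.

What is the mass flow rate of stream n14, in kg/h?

Let n14 be the unknown flow. Total out = 667 + n14.
water balance: 543.61 + 0.251·n14 = 0.584·(667 + n14)
(0.251 − 0.584)·n14 = 0.584×667 − 543.61 = -154.08
n14 = -154.08 / -0.333 = 462.69 kg/h

462.7 kg/h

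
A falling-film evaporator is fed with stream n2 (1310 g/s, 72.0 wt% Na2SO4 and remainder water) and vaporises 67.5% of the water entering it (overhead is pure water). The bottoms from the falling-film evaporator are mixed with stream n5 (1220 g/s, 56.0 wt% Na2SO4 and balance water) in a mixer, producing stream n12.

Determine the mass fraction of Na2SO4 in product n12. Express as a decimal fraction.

0.7126

Vapour removed = 0.675×0.280×1310 = 247.59 g/s; concentrate = 1062.4 g/s.
Na2SO4 reaching the mixer = 943.2 (from concentrate) + 1220×0.560 = 1626.4 g/s.
Product flow = 1062.4 + 1220 = 2282.4 g/s; Na2SO4 fraction = 0.7126.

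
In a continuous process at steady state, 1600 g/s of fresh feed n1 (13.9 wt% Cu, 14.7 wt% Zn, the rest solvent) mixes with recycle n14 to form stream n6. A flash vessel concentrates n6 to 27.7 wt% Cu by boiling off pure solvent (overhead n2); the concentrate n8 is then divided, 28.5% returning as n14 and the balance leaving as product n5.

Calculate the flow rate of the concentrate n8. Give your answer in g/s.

1123 g/s

Overall Cu balance (none leaves overhead): Cu in fresh feed = Cu in product, i.e. 1600×0.139 = (1−0.285)·n8·0.277.
n8 = 222.4/(0.277×0.715) = 1122.9 g/s.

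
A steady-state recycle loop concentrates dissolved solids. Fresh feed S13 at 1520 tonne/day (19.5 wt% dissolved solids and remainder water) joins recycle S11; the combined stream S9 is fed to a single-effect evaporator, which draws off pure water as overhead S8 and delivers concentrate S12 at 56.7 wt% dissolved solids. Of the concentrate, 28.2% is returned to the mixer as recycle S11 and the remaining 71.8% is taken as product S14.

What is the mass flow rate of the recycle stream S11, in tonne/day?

205.3 tonne/day

Overall dissolved solids balance (none leaves overhead): dissolved solids in fresh feed = dissolved solids in product, i.e. 1520×0.195 = (1−0.282)·S12·0.567.
S12 = 296.4/(0.567×0.718) = 728.07 tonne/day.
Recycle S11 = 0.282×728.07 = 205.31 tonne/day.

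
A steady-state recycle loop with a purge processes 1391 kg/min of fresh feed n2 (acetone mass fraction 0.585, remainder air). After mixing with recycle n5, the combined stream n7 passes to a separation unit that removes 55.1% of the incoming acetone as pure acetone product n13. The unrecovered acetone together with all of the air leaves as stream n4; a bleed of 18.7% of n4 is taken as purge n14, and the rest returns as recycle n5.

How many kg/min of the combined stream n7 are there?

4369 kg/min

air enters only via n2 and leaves only via the purge: 1391×0.415 = 0.187×(air in n4), and the separation unit passes all air, so air in n7 = air in n4 = 3087 kg/min.
acetone in n7: m_A = 1391×0.585 + (1−0.187)·(1−0.551)·m_A, so m_A = 813.73/0.6350 = 1281.5 kg/min.
n7 = 1281.5 + 3087 = 4368.5 kg/min.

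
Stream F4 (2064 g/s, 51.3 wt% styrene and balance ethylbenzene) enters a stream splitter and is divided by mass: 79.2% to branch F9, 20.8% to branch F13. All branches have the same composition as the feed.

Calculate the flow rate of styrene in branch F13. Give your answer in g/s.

220.2 g/s

Branch F13 total = 0.208×2064 = 429.31 g/s.
styrene in F13 = 0.513×429.31 = 220.24 g/s.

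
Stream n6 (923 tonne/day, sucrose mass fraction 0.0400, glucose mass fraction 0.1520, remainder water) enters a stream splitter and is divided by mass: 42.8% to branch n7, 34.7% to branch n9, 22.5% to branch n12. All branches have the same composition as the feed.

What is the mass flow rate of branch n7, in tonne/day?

Branch n7 flow = 0.428×923 = 395.04 tonne/day.

395 tonne/day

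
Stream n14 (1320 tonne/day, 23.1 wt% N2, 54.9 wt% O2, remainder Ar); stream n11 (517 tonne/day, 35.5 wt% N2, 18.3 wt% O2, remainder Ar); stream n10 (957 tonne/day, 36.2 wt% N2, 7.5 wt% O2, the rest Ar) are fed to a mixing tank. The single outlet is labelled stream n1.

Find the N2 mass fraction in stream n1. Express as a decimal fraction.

Total flow out = 1320 + 517 + 957 = 2794 tonne/day.
N2 in = 1320×0.231 + 517×0.355 + 957×0.362 = 834.89 tonne/day.
N2 mass fraction in n1 = 834.89/2794 = 0.2988.

0.2988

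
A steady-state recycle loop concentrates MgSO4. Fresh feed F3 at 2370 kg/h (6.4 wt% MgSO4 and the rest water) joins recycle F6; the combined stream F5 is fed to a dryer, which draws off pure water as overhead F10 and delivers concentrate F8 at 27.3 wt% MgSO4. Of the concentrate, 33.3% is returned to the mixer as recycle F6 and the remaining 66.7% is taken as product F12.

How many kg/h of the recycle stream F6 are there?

277.4 kg/h

Overall MgSO4 balance (none leaves overhead): MgSO4 in fresh feed = MgSO4 in product, i.e. 2370×0.064 = (1−0.333)·F8·0.273.
F8 = 151.68/(0.273×0.667) = 832.99 kg/h.
Recycle F6 = 0.333×832.99 = 277.39 kg/h.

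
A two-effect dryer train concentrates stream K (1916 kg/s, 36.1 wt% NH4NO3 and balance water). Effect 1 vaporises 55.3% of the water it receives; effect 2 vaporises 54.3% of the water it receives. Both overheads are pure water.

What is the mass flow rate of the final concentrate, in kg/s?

941.8 kg/s

water in feed = 1916×0.639 = 1224.3 kg/s.
After stage 1: water left = (1−0.553)×1224.3 = 547.27; stream total = 1238.9 kg/s.
After stage 2: water left = (1−0.543)×547.27 = 250.1; final concentrate = 941.78 kg/s.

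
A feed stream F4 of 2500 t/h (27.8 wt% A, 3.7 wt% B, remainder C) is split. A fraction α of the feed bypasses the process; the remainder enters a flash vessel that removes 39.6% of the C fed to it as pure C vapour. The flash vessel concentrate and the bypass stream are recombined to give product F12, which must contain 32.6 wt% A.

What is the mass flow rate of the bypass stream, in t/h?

1143 t/h

All 2500×0.278 = 695 t/h of A reaches F12, so F12 = 695/0.326 = 2131.9 t/h and vapour = 368.1 t/h.
The evaporator receives (1−α)·2500 of feed at 0.685 C and removes 0.396 of that C:
0.396×0.685×(1−α)×2500 = 368.1
(1−α) = 368.1/678.15 = 0.5428;  α = 0.4572.
Bypass flow = 0.4572×2500 = 1143 t/h.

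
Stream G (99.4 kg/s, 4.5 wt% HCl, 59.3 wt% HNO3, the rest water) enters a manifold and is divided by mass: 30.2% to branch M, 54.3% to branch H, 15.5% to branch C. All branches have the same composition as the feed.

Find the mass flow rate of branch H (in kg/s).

Branch H flow = 0.543×99.4 = 53.974 kg/s.

53.97 kg/s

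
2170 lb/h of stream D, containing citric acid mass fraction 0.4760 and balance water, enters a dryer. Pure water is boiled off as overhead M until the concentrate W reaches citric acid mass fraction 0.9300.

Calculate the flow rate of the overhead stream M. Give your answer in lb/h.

citric acid is conserved: 2170×0.476 = 1032.9 lb/h all reports to the concentrate.
Concentrate = 1032.9/(target fraction) = 1110.7 lb/h.
Overhead = 2170 − 1110.7 = 1059.3 lb/h.

1059 lb/h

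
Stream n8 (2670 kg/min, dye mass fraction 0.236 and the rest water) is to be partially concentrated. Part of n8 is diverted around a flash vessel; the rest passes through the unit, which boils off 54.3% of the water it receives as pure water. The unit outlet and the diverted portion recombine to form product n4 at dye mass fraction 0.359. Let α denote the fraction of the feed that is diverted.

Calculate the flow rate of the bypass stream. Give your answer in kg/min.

464.9 kg/min

All 2670×0.236 = 630.12 kg/min of dye reaches n4, so n4 = 630.12/0.359 = 1755.2 kg/min and vapour = 914.79 kg/min.
The evaporator receives (1−α)·2670 of feed at 0.764 water and removes 0.543 of that water:
0.543×0.764×(1−α)×2670 = 914.79
(1−α) = 914.79/1107.7 = 0.8259;  α = 0.1741.
Bypass flow = 0.1741×2670 = 464.9 kg/min.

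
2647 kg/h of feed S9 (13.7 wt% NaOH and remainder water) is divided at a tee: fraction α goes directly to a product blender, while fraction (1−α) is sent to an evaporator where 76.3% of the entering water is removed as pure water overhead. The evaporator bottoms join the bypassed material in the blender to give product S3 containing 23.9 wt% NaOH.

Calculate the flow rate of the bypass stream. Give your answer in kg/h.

All 2647×0.137 = 362.64 kg/h of NaOH reaches S3, so S3 = 362.64/0.239 = 1517.3 kg/h and vapour = 1129.7 kg/h.
The evaporator receives (1−α)·2647 of feed at 0.863 water and removes 0.763 of that water:
0.763×0.863×(1−α)×2647 = 1129.7
(1−α) = 1129.7/1743 = 0.6481;  α = 0.3519.
Bypass flow = 0.3519×2647 = 931.38 kg/h.

931.4 kg/h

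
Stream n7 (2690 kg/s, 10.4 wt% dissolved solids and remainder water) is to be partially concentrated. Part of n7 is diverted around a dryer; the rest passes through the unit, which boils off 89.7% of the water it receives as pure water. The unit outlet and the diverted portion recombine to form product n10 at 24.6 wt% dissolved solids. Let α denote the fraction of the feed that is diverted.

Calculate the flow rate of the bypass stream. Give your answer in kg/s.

All 2690×0.104 = 279.76 kg/s of dissolved solids reaches n10, so n10 = 279.76/0.246 = 1137.2 kg/s and vapour = 1552.8 kg/s.
The evaporator receives (1−α)·2690 of feed at 0.896 water and removes 0.897 of that water:
0.897×0.896×(1−α)×2690 = 1552.8
(1−α) = 1552.8/2162 = 0.7182;  α = 0.2818.
Bypass flow = 0.2818×2690 = 758.01 kg/s.

758 kg/s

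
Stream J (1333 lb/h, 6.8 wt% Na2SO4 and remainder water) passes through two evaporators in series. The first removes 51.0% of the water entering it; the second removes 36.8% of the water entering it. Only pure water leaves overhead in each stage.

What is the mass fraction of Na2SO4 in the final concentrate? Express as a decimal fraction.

0.191

water in feed = 1333×0.932 = 1242.4 lb/h.
After stage 1: water left = (1−0.510)×1242.4 = 608.75; stream total = 699.4 lb/h.
After stage 2: water left = (1−0.368)×608.75 = 384.73; final concentrate = 475.38 lb/h.
Na2SO4 fraction = 90.644/475.38 = 0.191.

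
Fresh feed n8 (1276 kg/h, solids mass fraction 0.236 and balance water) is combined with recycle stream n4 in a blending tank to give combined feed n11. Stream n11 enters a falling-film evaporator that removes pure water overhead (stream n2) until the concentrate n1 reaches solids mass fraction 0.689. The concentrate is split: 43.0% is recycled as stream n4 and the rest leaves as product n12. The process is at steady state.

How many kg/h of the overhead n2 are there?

Overall solids balance (none leaves overhead): solids in fresh feed = solids in product, i.e. 1276×0.236 = (1−0.430)·n1·0.689.
n1 = 301.14/(0.689×0.570) = 766.78 kg/h.
Recycle n4 = 0.430×766.78 = 329.71 kg/h.
Combined feed n11 = 1276 + 329.71 = 1605.7 kg/h.
Overhead n2 = n11 − n1 = 1605.7 − 766.78 = 838.94 kg/h.

838.9 kg/h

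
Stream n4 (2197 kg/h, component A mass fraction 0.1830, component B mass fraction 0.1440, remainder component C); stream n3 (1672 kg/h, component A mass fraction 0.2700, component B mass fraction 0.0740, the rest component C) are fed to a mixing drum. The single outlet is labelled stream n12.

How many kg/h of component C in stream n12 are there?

2575 kg/h

component C out = component C in = 2197×0.673 + 1672×0.656 = 2575.4 kg/h.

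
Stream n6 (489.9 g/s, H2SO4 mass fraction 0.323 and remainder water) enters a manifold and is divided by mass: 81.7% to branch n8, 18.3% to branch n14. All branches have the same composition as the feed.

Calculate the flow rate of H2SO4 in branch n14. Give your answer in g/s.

28.96 g/s

Branch n14 total = 0.183×489.9 = 89.652 g/s.
H2SO4 in n14 = 0.323×89.652 = 28.957 g/s.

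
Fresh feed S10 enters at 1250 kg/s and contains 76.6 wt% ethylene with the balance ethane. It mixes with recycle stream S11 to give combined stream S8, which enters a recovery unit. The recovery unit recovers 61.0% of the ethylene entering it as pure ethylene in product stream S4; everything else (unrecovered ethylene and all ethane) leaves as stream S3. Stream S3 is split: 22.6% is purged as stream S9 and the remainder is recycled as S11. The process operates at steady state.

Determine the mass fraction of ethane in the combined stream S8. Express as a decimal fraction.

ethane enters only via S10 and leaves only via the purge: 1250×0.234 = 0.226×(ethane in S3), and the recovery unit passes all ethane, so ethane in S8 = ethane in S3 = 1294.2 kg/s.
ethylene in S8: m_A = 1250×0.766 + (1−0.226)·(1−0.610)·m_A, so m_A = 957.5/0.6981 = 1371.5 kg/s.
S8 = 1371.5 + 1294.2 = 2665.7 kg/s.
ethane fraction in S8 = 1294.2/2665.7 = 0.486.

0.486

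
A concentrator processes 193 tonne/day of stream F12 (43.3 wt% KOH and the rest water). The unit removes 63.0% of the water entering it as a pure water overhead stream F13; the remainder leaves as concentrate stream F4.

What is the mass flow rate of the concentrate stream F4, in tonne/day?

water entering = 193×0.567 = 109.43 tonne/day; overhead removed = 0.630×109.43 = 68.942 tonne/day.
Concentrate = 193 − 68.942 = 124.06 tonne/day.

124.1 tonne/day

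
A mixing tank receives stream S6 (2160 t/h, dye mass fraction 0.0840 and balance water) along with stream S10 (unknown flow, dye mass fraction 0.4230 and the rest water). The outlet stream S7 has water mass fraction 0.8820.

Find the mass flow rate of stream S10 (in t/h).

Let S10 be the unknown flow. Total out = 2160 + S10.
water balance: 1978.6 + 0.577·S10 = 0.882·(2160 + S10)
(0.577 − 0.882)·S10 = 0.882×2160 − 1978.6 = -73.44
S10 = -73.44 / -0.305 = 240.79 t/h

240.8 t/h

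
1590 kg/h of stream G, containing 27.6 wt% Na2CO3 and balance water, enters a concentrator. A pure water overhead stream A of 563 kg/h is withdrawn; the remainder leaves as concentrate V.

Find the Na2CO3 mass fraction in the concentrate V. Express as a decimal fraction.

0.427

Na2CO3 is not removed: 1590×0.276 = 438.84 kg/h of Na2CO3 enters V.
Concentrate = 1590 − 563 = 1027 kg/h.
Mass fraction = 438.84/1027 = 0.427.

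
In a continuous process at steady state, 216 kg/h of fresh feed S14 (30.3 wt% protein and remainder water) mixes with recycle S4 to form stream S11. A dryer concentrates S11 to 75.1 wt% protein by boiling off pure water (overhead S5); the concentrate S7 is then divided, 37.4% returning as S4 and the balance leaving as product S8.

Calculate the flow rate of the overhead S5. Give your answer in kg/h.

Overall protein balance (none leaves overhead): protein in fresh feed = protein in product, i.e. 216×0.303 = (1−0.374)·S7·0.751.
S7 = 65.448/(0.751×0.626) = 139.21 kg/h.
Recycle S4 = 0.374×139.21 = 52.066 kg/h.
Combined feed S11 = 216 + 52.066 = 268.07 kg/h.
Overhead S5 = S11 − S7 = 268.07 − 139.21 = 128.85 kg/h.

128.9 kg/h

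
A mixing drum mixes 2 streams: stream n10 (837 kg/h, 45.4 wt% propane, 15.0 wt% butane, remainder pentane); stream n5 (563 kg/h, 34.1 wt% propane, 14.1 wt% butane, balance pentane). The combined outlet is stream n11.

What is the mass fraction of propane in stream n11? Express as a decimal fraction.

0.409

Total flow out = 837 + 563 = 1400 kg/h.
propane in = 837×0.454 + 563×0.341 = 571.98 kg/h.
propane mass fraction in n11 = 571.98/1400 = 0.409.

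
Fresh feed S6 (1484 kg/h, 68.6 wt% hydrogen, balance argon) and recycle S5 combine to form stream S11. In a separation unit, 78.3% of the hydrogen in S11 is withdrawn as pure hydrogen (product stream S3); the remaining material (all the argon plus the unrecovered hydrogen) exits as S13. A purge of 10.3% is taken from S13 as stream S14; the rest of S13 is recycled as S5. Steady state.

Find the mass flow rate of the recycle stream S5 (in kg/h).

4304 kg/h

argon enters only via S6 and leaves only via the purge: 1484×0.314 = 0.103×(argon in S13), and the separation unit passes all argon, so argon in S11 = argon in S13 = 4524 kg/h.
hydrogen in S11: m_A = 1484×0.686 + (1−0.103)·(1−0.783)·m_A, so m_A = 1018/0.8054 = 1264.1 kg/h.
S13 = (1−0.783)×1264.1 + 4524 = 4798.3 kg/h.
Recycle S5 = (1−0.103)×4798.3 = 4304.1 kg/h.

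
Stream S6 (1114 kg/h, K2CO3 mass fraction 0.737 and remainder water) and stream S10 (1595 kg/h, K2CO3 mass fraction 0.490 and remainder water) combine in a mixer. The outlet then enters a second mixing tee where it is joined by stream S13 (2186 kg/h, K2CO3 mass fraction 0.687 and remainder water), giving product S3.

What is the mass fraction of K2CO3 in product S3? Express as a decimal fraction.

Overall, product flow = 4895 kg/h.
K2CO3 in = 1114×0.737 + 1595×0.490 + 2186×0.687 = 3104.4 kg/h.
K2CO3 fraction in S3 = 0.634.

0.634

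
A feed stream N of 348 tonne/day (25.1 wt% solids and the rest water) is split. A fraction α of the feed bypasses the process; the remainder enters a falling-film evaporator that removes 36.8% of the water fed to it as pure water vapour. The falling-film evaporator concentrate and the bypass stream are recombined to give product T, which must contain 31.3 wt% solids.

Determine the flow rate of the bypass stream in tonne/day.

All 348×0.251 = 87.348 tonne/day of solids reaches T, so T = 87.348/0.313 = 279.07 tonne/day and vapour = 68.933 tonne/day.
The evaporator receives (1−α)·348 of feed at 0.749 water and removes 0.368 of that water:
0.368×0.749×(1−α)×348 = 68.933
(1−α) = 68.933/95.92 = 0.7187;  α = 0.2813.
Bypass flow = 0.2813×348 = 97.91 tonne/day.

97.91 tonne/day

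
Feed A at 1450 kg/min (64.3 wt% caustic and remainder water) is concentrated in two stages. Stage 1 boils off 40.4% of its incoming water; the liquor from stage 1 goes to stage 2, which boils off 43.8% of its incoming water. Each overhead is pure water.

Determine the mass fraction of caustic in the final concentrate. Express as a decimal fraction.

water in feed = 1450×0.357 = 517.65 kg/min.
After stage 1: water left = (1−0.404)×517.65 = 308.52; stream total = 1240.9 kg/min.
After stage 2: water left = (1−0.438)×308.52 = 173.39; final concentrate = 1105.7 kg/min.
caustic fraction = 932.35/1105.7 = 0.843.

0.843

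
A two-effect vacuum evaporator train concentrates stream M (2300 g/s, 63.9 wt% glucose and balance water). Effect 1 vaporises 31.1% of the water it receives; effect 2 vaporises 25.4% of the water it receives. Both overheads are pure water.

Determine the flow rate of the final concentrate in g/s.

1896 g/s

water in feed = 2300×0.361 = 830.3 g/s.
After stage 1: water left = (1−0.311)×830.3 = 572.08; stream total = 2041.8 g/s.
After stage 2: water left = (1−0.254)×572.08 = 426.77; final concentrate = 1896.5 g/s.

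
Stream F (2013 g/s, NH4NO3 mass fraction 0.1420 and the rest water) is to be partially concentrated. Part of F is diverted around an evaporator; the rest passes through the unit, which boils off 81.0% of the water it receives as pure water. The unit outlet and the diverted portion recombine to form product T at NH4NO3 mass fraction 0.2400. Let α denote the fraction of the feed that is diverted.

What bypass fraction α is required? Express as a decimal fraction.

0.412

All 2013×0.142 = 285.85 g/s of NH4NO3 reaches T, so T = 285.85/0.240 = 1191 g/s and vapour = 821.98 g/s.
The evaporator receives (1−α)·2013 of feed at 0.858 water and removes 0.810 of that water:
0.810×0.858×(1−α)×2013 = 821.98
(1−α) = 821.98/1399 = 0.5875;  α = 0.4125.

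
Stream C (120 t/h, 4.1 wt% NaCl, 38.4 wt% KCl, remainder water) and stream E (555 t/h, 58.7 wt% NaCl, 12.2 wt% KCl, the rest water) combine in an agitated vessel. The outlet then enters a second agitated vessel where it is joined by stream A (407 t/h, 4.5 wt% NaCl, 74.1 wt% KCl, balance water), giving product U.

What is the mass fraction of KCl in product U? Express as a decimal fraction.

Overall, product flow = 1082 t/h.
KCl in = 120×0.384 + 555×0.122 + 407×0.741 = 415.38 t/h.
KCl fraction in U = 0.384.

0.384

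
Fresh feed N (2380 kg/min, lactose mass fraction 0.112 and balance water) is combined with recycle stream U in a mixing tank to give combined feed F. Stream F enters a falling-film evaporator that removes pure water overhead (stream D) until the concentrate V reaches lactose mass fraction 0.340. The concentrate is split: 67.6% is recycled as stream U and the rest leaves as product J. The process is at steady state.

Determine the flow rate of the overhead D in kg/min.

1596 kg/min

Overall lactose balance (none leaves overhead): lactose in fresh feed = lactose in product, i.e. 2380×0.112 = (1−0.676)·V·0.340.
V = 266.56/(0.340×0.324) = 2419.8 kg/min.
Recycle U = 0.676×2419.8 = 1635.8 kg/min.
Combined feed F = 2380 + 1635.8 = 4015.8 kg/min.
Overhead D = F − V = 4015.8 − 2419.8 = 1596 kg/min.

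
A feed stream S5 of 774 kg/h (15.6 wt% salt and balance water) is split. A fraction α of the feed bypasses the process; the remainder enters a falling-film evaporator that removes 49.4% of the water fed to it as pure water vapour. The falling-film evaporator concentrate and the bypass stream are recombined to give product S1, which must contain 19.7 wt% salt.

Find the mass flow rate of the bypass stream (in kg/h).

All 774×0.156 = 120.74 kg/h of salt reaches S1, so S1 = 120.74/0.197 = 612.91 kg/h and vapour = 161.09 kg/h.
The evaporator receives (1−α)·774 of feed at 0.844 water and removes 0.494 of that water:
0.494×0.844×(1−α)×774 = 161.09
(1−α) = 161.09/322.71 = 0.4992;  α = 0.5008.
Bypass flow = 0.5008×774 = 387.64 kg/h.

387.6 kg/h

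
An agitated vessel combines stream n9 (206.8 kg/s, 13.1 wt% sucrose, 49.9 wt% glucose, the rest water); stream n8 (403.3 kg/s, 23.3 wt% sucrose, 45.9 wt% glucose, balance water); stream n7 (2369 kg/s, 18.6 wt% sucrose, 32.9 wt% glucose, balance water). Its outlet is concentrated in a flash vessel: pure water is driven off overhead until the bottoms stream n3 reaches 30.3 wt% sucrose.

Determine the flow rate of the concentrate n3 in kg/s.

1854 kg/s

sucrose entering = 206.8×0.131 + 403.3×0.233 + 2369×0.186 = 561.69 kg/s.
All sucrose reports to n3, so n3 = 561.69/0.303 = 1853.8 kg/s.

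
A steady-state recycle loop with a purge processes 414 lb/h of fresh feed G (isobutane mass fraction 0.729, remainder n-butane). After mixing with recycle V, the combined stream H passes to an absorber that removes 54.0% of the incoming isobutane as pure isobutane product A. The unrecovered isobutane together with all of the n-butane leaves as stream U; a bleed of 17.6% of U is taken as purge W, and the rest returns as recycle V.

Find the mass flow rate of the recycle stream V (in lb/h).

n-butane enters only via G and leaves only via the purge: 414×0.271 = 0.176×(n-butane in U), and the absorber passes all n-butane, so n-butane in H = n-butane in U = 637.47 lb/h.
isobutane in H: m_A = 414×0.729 + (1−0.176)·(1−0.540)·m_A, so m_A = 301.81/0.6210 = 486.03 lb/h.
U = (1−0.540)×486.03 + 637.47 = 861.04 lb/h.
Recycle V = (1−0.176)×861.04 = 709.5 lb/h.

709.5 lb/h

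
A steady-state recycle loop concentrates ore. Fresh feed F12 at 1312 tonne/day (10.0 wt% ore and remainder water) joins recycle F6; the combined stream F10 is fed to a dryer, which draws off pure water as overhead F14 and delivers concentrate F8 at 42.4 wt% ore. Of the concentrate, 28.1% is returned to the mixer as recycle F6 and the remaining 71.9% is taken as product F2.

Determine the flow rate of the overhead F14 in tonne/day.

1003 tonne/day

Overall ore balance (none leaves overhead): ore in fresh feed = ore in product, i.e. 1312×0.100 = (1−0.281)·F8·0.424.
F8 = 131.2/(0.424×0.719) = 430.37 tonne/day.
Recycle F6 = 0.281×430.37 = 120.93 tonne/day.
Combined feed F10 = 1312 + 120.93 = 1432.9 tonne/day.
Overhead F14 = F10 − F8 = 1432.9 − 430.37 = 1002.6 tonne/day.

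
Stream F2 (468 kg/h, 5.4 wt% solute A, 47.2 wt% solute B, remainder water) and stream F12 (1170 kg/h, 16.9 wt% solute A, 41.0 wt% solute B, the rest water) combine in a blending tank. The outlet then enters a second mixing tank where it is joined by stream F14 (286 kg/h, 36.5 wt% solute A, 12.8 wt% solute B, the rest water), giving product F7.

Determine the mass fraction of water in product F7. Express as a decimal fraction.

0.4467

Overall, product flow = 1924 kg/h.
water in = 468×0.474 + 1170×0.421 + 286×0.507 = 859.4 kg/h.
water fraction in F7 = 0.4467.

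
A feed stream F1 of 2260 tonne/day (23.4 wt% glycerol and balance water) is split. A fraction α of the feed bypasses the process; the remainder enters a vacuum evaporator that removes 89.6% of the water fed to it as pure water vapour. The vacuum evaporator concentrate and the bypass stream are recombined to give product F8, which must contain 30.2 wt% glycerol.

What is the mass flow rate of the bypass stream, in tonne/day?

1519 tonne/day

All 2260×0.234 = 528.84 tonne/day of glycerol reaches F8, so F8 = 528.84/0.302 = 1751.1 tonne/day and vapour = 508.87 tonne/day.
The evaporator receives (1−α)·2260 of feed at 0.766 water and removes 0.896 of that water:
0.896×0.766×(1−α)×2260 = 508.87
(1−α) = 508.87/1551.1 = 0.3281;  α = 0.6719.
Bypass flow = 0.6719×2260 = 1518.6 tonne/day.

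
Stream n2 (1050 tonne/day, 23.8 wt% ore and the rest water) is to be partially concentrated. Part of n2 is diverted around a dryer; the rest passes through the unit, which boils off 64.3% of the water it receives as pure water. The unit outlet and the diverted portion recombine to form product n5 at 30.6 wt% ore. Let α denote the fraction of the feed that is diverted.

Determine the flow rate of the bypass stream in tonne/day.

All 1050×0.238 = 249.9 tonne/day of ore reaches n5, so n5 = 249.9/0.306 = 816.67 tonne/day and vapour = 233.33 tonne/day.
The evaporator receives (1−α)·1050 of feed at 0.762 water and removes 0.643 of that water:
0.643×0.762×(1−α)×1050 = 233.33
(1−α) = 233.33/514.46 = 0.4535;  α = 0.5465.
Bypass flow = 0.5465×1050 = 573.78 tonne/day.

573.8 tonne/day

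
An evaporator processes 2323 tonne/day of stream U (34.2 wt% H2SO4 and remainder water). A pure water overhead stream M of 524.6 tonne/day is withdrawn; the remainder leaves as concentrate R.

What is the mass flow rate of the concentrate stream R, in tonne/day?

1798 tonne/day

Concentrate = 2323 − 524.6 = 1798.4 tonne/day.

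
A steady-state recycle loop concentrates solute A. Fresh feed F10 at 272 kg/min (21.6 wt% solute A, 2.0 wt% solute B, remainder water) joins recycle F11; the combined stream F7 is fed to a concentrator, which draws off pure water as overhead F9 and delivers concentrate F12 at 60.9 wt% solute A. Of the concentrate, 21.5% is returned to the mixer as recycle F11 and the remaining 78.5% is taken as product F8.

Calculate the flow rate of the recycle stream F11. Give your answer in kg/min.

26.42 kg/min

Overall solute A balance (none leaves overhead): solute A in fresh feed = solute A in product, i.e. 272×0.216 = (1−0.215)·F12·0.609.
F12 = 58.752/(0.609×0.785) = 122.9 kg/min.
Recycle F11 = 0.215×122.9 = 26.423 kg/min.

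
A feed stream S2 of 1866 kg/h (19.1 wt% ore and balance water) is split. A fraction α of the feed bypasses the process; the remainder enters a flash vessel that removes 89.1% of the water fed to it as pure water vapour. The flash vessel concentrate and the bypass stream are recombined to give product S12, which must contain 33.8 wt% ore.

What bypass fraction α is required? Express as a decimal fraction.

All 1866×0.191 = 356.41 kg/h of ore reaches S12, so S12 = 356.41/0.338 = 1054.5 kg/h and vapour = 811.54 kg/h.
The evaporator receives (1−α)·1866 of feed at 0.809 water and removes 0.891 of that water:
0.891×0.809×(1−α)×1866 = 811.54
(1−α) = 811.54/1345 = 0.6034;  α = 0.3966.

0.397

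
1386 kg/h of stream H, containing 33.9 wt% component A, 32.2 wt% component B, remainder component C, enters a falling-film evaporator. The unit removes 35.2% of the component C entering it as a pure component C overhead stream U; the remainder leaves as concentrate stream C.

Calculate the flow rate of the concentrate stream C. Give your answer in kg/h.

component C entering = 1386×0.339 = 469.85 kg/h; overhead removed = 0.352×469.85 = 165.39 kg/h.
Concentrate = 1386 − 165.39 = 1220.6 kg/h.

1221 kg/h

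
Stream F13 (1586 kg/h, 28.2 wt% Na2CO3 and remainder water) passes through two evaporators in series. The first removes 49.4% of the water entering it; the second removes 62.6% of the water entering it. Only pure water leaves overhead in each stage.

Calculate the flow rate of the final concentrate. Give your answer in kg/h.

662.8 kg/h

water in feed = 1586×0.718 = 1138.7 kg/h.
After stage 1: water left = (1−0.494)×1138.7 = 576.21; stream total = 1023.5 kg/h.
After stage 2: water left = (1−0.626)×576.21 = 215.5; final concentrate = 662.75 kg/h.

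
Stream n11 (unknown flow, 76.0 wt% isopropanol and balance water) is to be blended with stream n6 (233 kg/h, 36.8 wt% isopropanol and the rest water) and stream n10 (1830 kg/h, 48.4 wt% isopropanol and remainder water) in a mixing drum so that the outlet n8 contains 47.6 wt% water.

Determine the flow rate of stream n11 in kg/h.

Let n11 be the unknown flow. Total out = 2063 + n11.
water balance: 1091.5 + 0.240·n11 = 0.476·(2063 + n11)
(0.240 − 0.476)·n11 = 0.476×2063 − 1091.5 = -109.55
n11 = -109.55 / -0.236 = 464.19 kg/h

464.2 kg/h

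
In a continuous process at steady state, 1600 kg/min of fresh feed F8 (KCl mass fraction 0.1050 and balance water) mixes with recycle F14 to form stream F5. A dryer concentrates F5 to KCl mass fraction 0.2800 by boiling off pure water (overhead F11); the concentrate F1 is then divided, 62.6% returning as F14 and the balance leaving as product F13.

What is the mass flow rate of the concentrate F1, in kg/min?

1604 kg/min

Overall KCl balance (none leaves overhead): KCl in fresh feed = KCl in product, i.e. 1600×0.105 = (1−0.626)·F1·0.280.
F1 = 168/(0.280×0.374) = 1604.3 kg/min.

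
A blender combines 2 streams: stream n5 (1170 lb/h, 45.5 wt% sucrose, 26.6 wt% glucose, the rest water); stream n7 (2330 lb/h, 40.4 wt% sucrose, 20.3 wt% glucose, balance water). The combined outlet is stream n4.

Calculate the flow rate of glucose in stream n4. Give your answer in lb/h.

glucose out = glucose in = 1170×0.266 + 2330×0.203 = 784.21 lb/h.

784.2 lb/h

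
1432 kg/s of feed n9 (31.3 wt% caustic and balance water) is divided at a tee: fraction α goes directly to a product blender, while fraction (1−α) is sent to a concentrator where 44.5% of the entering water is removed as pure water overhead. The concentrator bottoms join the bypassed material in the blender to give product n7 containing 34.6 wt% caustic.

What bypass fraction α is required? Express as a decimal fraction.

0.688

All 1432×0.313 = 448.22 kg/s of caustic reaches n7, so n7 = 448.22/0.346 = 1295.4 kg/s and vapour = 136.58 kg/s.
The evaporator receives (1−α)·1432 of feed at 0.687 water and removes 0.445 of that water:
0.445×0.687×(1−α)×1432 = 136.58
(1−α) = 136.58/437.78 = 0.3120;  α = 0.6880.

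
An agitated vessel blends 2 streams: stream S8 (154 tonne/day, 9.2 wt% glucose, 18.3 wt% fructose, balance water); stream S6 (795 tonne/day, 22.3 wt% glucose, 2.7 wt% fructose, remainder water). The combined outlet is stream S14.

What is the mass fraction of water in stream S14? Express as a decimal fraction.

0.7459

Total flow out = 154 + 795 = 949 tonne/day.
water in = 154×0.725 + 795×0.750 = 707.9 tonne/day.
water mass fraction in S14 = 707.9/949 = 0.7459.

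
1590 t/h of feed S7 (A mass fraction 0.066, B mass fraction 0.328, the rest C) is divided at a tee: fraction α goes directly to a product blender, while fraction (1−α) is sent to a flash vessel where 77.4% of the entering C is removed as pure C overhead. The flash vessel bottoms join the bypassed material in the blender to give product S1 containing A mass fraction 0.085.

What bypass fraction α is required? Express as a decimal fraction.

All 1590×0.066 = 104.94 t/h of A reaches S1, so S1 = 104.94/0.085 = 1234.6 t/h and vapour = 355.41 t/h.
The evaporator receives (1−α)·1590 of feed at 0.606 C and removes 0.774 of that C:
0.774×0.606×(1−α)×1590 = 355.41
(1−α) = 355.41/745.78 = 0.4766;  α = 0.5234.

0.523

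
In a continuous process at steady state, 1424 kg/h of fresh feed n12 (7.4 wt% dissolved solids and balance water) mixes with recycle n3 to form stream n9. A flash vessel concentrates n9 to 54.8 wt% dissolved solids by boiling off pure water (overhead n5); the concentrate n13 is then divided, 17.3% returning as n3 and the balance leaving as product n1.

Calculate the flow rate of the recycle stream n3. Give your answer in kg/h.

40.23 kg/h

Overall dissolved solids balance (none leaves overhead): dissolved solids in fresh feed = dissolved solids in product, i.e. 1424×0.074 = (1−0.173)·n13·0.548.
n13 = 105.38/(0.548×0.827) = 232.52 kg/h.
Recycle n3 = 0.173×232.52 = 40.226 kg/h.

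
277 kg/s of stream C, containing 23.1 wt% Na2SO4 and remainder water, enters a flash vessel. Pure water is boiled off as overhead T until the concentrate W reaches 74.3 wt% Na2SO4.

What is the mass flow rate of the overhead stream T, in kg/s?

Na2SO4 is conserved: 277×0.231 = 63.987 kg/s all reports to the concentrate.
Concentrate = 63.987/(target fraction) = 86.12 kg/s.
Overhead = 277 − 86.12 = 190.88 kg/s.

190.9 kg/s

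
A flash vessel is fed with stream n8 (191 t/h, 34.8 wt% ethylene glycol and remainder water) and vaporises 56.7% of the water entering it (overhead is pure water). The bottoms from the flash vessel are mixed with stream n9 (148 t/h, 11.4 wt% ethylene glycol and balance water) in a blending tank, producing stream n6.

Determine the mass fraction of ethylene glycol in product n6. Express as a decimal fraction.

Vapour removed = 0.567×0.652×191 = 70.61 t/h; concentrate = 120.39 t/h.
ethylene glycol reaching the mixer = 66.468 (from concentrate) + 148×0.114 = 83.34 t/h.
Product flow = 120.39 + 148 = 268.39 t/h; ethylene glycol fraction = 0.3105.

0.3105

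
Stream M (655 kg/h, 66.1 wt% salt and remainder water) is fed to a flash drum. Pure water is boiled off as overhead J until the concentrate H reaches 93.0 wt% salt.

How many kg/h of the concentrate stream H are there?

salt is conserved: 655×0.661 = 432.96 kg/h all reports to the concentrate.
Concentrate = 432.96/(target fraction) = 465.54 kg/h.

465.5 kg/h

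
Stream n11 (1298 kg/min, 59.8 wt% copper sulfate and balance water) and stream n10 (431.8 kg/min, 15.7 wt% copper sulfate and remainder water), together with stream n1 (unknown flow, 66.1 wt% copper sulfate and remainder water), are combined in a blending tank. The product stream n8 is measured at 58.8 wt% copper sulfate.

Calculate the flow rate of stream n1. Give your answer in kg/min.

Let n1 be the unknown flow. Total out = 1729.8 + n1.
copper sulfate balance: 844 + 0.661·n1 = 0.588·(1729.8 + n1)
(0.661 − 0.588)·n1 = 0.588×1729.8 − 844 = 173.13
n1 = 173.13 / 0.073 = 2371.6 kg/min

2372 kg/min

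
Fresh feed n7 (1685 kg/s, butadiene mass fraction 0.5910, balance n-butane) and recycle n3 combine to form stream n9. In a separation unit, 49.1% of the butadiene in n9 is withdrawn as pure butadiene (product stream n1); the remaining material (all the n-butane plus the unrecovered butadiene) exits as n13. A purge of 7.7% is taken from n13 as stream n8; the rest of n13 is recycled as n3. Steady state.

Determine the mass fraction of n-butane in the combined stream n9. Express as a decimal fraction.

0.8265

n-butane enters only via n7 and leaves only via the purge: 1685×0.409 = 0.077×(n-butane in n13), and the separation unit passes all n-butane, so n-butane in n9 = n-butane in n13 = 8950.2 kg/s.
butadiene in n9: m_A = 1685×0.591 + (1−0.077)·(1−0.491)·m_A, so m_A = 995.83/0.5302 = 1878.2 kg/s.
n9 = 1878.2 + 8950.2 = 10828 kg/s.
n-butane fraction in n9 = 8950.2/10828 = 0.8265.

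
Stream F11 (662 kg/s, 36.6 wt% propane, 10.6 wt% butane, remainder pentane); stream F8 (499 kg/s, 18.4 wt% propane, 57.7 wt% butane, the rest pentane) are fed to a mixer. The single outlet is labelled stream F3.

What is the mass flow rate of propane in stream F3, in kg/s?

propane out = propane in = 662×0.366 + 499×0.184 = 334.11 kg/s.

334.1 kg/s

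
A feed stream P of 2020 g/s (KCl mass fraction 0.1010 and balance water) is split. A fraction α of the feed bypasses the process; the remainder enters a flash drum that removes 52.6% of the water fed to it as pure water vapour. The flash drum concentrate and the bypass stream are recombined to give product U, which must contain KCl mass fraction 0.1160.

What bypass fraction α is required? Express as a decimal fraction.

All 2020×0.101 = 204.02 g/s of KCl reaches U, so U = 204.02/0.116 = 1758.8 g/s and vapour = 261.21 g/s.
The evaporator receives (1−α)·2020 of feed at 0.899 water and removes 0.526 of that water:
0.526×0.899×(1−α)×2020 = 261.21
(1−α) = 261.21/955.21 = 0.2735;  α = 0.7265.

0.727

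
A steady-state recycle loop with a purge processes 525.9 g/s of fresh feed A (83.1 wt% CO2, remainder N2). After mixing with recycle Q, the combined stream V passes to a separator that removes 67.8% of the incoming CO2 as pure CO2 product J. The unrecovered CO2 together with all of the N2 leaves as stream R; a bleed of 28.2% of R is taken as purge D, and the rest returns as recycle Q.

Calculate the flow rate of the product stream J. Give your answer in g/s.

CO2 in V: m_A = 525.9×0.831 + (1−0.282)·(1−0.678)·m_A, so m_A = 437.02/0.7688 = 568.45 g/s.
Product J = 0.678×568.45 = 385.41 g/s.

385.4 g/s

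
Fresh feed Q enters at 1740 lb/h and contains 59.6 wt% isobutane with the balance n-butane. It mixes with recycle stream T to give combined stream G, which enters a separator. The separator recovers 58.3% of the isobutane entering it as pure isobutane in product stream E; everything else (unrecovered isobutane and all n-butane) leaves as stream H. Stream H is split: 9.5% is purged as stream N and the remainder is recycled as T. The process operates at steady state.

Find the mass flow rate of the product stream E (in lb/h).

971.1 lb/h

isobutane in G: m_A = 1740×0.596 + (1−0.095)·(1−0.583)·m_A, so m_A = 1037/0.6226 = 1665.6 lb/h.
Product E = 0.583×1665.6 = 971.06 lb/h.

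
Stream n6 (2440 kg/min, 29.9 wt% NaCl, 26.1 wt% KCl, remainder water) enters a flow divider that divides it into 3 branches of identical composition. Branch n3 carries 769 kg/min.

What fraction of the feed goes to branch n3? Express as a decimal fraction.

Fraction to n3 = 769/2440 = 0.3152.

0.315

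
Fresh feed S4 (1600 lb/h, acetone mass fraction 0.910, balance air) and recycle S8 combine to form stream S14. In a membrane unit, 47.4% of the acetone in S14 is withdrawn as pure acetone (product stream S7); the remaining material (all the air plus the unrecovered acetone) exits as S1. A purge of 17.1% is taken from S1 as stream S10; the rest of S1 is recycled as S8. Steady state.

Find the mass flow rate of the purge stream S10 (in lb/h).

air enters only via S4 and leaves only via the purge: 1600×0.090 = 0.171×(air in S1), and the membrane unit passes all air, so air in S14 = air in S1 = 842.11 lb/h.
acetone in S14: m_A = 1600×0.910 + (1−0.171)·(1−0.474)·m_A, so m_A = 1456/0.5639 = 2581.8 lb/h.
S1 = (1−0.474)×2581.8 + 842.11 = 2200.1 lb/h.
Purge S10 = 0.171×2200.1 = 376.22 lb/h.

376.2 lb/h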